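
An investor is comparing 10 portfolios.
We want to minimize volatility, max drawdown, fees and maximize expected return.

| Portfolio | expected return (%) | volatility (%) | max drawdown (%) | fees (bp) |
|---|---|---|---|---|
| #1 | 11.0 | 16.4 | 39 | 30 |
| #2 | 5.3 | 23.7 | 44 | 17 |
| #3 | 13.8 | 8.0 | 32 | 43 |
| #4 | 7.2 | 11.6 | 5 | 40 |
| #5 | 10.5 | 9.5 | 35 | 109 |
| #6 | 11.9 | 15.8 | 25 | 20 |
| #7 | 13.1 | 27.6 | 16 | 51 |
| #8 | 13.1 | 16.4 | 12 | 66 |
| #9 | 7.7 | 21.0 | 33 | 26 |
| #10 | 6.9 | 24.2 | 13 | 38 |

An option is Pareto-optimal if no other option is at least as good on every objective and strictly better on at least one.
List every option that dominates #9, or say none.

#6: expected return 11.9≥7.7, volatility 15.8≤21.0, max drawdown 25≤33, fees 20≤26 — dominates #9.
Others (#1, #2, #3, #4, #5, #7, #8, #10) are each worse than #9 on at least one objective.

#6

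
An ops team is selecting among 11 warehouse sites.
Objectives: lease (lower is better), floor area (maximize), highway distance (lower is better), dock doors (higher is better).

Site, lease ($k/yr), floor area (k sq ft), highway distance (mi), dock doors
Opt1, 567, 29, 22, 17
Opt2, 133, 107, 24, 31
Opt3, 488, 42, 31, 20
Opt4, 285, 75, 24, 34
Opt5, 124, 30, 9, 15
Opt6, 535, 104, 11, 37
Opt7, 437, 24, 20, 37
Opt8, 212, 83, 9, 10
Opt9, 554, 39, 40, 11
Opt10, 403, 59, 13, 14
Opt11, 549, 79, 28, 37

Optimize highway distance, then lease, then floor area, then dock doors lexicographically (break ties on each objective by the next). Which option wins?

Opt5

First minimize highway distance: best is 9, kept {Opt5, Opt8}.
Then minimize lease: best is 124, kept {Opt5}.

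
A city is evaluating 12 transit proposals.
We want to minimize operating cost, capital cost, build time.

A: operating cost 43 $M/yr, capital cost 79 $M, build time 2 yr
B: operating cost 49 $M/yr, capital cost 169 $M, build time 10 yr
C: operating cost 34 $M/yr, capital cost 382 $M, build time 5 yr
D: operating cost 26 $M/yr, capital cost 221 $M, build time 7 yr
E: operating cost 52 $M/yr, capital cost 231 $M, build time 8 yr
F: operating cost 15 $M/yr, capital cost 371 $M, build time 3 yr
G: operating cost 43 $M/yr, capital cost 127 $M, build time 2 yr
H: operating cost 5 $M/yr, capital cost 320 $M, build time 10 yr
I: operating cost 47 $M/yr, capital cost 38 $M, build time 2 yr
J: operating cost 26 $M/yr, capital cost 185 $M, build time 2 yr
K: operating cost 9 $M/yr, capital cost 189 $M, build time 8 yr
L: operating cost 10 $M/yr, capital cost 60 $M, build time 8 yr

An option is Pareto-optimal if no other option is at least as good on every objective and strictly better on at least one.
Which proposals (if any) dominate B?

A: operating cost 43≤49, capital cost 79≤169, build time 2≤10 — dominates B.
G: operating cost 43≤49, capital cost 127≤169, build time 2≤10 — dominates B.
I: operating cost 47≤49, capital cost 38≤169, build time 2≤10 — dominates B.
L: operating cost 10≤49, capital cost 60≤169, build time 8≤10 — dominates B.
Others (C, D, E, F, H, J, K) are each worse than B on at least one objective.

A, G, I, L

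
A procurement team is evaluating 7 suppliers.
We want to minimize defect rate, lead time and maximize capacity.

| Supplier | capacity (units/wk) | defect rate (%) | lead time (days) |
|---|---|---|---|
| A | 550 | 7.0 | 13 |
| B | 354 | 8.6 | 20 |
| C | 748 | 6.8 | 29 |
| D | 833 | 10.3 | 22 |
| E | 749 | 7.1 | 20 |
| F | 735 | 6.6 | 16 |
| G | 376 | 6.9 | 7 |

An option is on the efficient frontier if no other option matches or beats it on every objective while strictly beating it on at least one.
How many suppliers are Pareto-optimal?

A: not dominated.
B: dominated by A (capacity 550≥354, defect rate 7.0≤8.6, lead time 13≤20).
C: not dominated.
D: not dominated (best capacity).
E: not dominated.
F: not dominated (best defect rate).
G: not dominated (best lead time).
Pareto-optimal: A, C, D, E, F, G → 6.

6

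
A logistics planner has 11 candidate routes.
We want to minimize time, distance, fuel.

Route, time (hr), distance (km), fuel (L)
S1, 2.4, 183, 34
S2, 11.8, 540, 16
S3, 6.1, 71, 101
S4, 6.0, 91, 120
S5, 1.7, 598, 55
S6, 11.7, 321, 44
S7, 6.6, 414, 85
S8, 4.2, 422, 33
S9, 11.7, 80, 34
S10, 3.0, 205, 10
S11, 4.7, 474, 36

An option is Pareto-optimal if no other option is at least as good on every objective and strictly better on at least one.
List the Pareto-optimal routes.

S1: not dominated.
S2: dominated by S10 (time 3.0≤11.8, distance 205≤540, fuel 10≤16).
S3: not dominated (best distance).
S4: not dominated.
S5: not dominated (best time).
S6: dominated by S1 (time 2.4≤11.7, distance 183≤321, fuel 34≤44).
S7: dominated by S1 (time 2.4≤6.6, distance 183≤414, fuel 34≤85).
S8: dominated by S10 (time 3.0≤4.2, distance 205≤422, fuel 10≤33).
S9: not dominated.
S10: not dominated (best fuel).
S11: dominated by S1 (time 2.4≤4.7, distance 183≤474, fuel 34≤36).

S1, S3, S4, S5, S9, S10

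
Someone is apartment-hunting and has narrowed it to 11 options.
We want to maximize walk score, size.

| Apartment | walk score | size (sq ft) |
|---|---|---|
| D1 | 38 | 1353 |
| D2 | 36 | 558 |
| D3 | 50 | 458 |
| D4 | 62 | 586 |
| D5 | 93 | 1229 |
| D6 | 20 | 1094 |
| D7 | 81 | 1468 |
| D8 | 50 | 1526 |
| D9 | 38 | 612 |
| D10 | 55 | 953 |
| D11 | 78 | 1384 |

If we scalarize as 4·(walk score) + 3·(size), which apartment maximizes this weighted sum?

D1: 4·38 + 3·1353 = 4211
D2: 4·36 + 3·558 = 1818
D3: 4·50 + 3·458 = 1574
D4: 4·62 + 3·586 = 2006
D5: 4·93 + 3·1229 = 4059
D6: 4·20 + 3·1094 = 3362
D7: 4·81 + 3·1468 = 4728
D8: 4·50 + 3·1526 = 4778
D9: 4·38 + 3·612 = 1988
D10: 4·55 + 3·953 = 3079
D11: 4·78 + 3·1384 = 4464
Highest: D8 at 4778.

D8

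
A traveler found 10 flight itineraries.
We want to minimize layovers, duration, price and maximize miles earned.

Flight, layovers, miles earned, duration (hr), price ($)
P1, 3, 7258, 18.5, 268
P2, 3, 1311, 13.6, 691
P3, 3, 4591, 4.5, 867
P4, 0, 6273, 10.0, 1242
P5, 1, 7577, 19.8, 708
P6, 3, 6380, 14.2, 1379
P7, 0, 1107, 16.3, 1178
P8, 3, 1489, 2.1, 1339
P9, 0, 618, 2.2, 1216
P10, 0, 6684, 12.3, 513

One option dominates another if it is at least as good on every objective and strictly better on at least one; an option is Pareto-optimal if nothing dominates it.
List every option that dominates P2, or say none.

P10

P10: layovers 0≤3, miles earned 6684≥1311, duration 12.3≤13.6, price 513≤691 — dominates P2.
Others (P1, P3, P4, P5, P6, P7, P8, P9) are each worse than P2 on at least one objective.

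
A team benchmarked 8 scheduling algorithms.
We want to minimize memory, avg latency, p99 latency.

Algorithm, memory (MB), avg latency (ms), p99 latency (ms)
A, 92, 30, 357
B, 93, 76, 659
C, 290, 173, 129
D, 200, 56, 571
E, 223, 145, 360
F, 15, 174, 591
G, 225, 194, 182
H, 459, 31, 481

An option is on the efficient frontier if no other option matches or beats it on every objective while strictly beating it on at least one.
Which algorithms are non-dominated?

A: not dominated (best avg latency).
B: dominated by A (memory 92≤93, avg latency 30≤76, p99 latency 357≤659).
C: not dominated (best p99 latency).
D: dominated by A (memory 92≤200, avg latency 30≤56, p99 latency 357≤571).
E: dominated by A (memory 92≤223, avg latency 30≤145, p99 latency 357≤360).
F: not dominated (best memory).
G: not dominated.
H: dominated by A (memory 92≤459, avg latency 30≤31, p99 latency 357≤481).

A, C, F, G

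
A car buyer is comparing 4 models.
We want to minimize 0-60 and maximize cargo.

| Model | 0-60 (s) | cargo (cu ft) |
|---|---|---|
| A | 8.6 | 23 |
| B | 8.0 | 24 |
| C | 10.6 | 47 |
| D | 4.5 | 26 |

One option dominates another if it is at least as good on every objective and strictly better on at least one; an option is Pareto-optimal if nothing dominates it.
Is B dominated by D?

Yes

D vs B: 0-60 4.5≤8.0, cargo 26≥24 — D is at least as good on every objective with at least one strict improvement.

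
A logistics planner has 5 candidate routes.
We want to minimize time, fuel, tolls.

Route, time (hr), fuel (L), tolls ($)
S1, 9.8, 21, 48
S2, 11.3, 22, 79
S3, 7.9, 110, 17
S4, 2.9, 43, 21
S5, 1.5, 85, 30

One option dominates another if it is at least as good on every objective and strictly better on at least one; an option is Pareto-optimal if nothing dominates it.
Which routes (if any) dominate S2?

S1: time 9.8≤11.3, fuel 21≤22, tolls 48≤79 — dominates S2.
Others (S3, S4, S5) are each worse than S2 on at least one objective.

S1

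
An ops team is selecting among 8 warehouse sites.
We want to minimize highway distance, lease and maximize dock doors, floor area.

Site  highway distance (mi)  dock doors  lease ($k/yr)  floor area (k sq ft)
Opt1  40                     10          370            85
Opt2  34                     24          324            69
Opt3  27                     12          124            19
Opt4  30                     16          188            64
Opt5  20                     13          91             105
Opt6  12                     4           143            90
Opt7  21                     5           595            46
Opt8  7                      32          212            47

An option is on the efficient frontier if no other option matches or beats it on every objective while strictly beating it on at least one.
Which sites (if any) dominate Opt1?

Opt5: highway distance 20≤40, dock doors 13≥10, lease 91≤370, floor area 105≥85 — dominates Opt1.
Others (Opt2, Opt3, Opt4, Opt6, Opt7, Opt8) are each worse than Opt1 on at least one objective.

Opt5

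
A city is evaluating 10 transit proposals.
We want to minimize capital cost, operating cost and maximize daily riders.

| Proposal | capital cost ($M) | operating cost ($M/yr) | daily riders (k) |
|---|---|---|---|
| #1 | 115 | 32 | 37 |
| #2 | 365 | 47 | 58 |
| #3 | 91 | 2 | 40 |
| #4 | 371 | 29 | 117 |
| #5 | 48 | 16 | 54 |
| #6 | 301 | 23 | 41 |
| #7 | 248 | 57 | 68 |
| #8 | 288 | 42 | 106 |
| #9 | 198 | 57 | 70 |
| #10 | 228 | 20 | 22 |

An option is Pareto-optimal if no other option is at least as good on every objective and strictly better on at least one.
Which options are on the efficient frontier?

#3, #4, #5, #8, #9

#1: dominated by #3 (capital cost 91≤115, operating cost 2≤32, daily riders 40≥37).
#2: dominated by #8 (capital cost 288≤365, operating cost 42≤47, daily riders 106≥58).
#3: not dominated (best operating cost).
#4: not dominated (best daily riders).
#5: not dominated (best capital cost).
#6: dominated by #5 (capital cost 48≤301, operating cost 16≤23, daily riders 54≥41).
#7: dominated by #9 (capital cost 198≤248, operating cost 57≤57, daily riders 70≥68).
#8: not dominated.
#9: not dominated.
#10: dominated by #3 (capital cost 91≤228, operating cost 2≤20, daily riders 40≥22).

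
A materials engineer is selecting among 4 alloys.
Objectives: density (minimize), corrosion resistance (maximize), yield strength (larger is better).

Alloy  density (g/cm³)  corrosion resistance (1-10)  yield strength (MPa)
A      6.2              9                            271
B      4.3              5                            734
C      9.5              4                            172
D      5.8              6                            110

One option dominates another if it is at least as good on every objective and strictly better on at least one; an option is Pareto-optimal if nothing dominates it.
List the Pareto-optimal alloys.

A: not dominated (best corrosion resistance).
B: not dominated (best density).
C: dominated by A (density 6.2≤9.5, corrosion resistance 9≥4, yield strength 271≥172).
D: not dominated.

A, B, D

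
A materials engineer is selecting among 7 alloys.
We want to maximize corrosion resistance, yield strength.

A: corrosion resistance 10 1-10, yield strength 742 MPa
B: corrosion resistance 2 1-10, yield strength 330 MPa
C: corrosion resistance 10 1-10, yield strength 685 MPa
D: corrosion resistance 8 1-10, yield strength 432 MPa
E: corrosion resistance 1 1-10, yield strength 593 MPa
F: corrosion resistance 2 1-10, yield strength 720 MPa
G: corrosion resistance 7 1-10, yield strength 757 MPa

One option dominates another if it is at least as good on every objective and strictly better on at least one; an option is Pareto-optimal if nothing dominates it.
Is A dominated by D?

No

D vs A: D is worse on corrosion resistance (8 vs 10), so it does not dominate A.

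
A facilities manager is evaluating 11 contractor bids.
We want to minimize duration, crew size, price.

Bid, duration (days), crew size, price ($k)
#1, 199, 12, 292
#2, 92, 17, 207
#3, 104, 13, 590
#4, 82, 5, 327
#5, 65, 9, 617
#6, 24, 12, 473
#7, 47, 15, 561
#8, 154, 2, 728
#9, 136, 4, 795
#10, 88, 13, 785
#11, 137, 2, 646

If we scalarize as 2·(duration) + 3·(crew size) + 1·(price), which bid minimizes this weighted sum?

#2

#1: 2·199 + 3·12 + 1·292 = 726
#2: 2·92 + 3·17 + 1·207 = 442
#3: 2·104 + 3·13 + 1·590 = 837
#4: 2·82 + 3·5 + 1·327 = 506
#5: 2·65 + 3·9 + 1·617 = 774
#6: 2·24 + 3·12 + 1·473 = 557
#7: 2·47 + 3·15 + 1·561 = 700
#8: 2·154 + 3·2 + 1·728 = 1042
#9: 2·136 + 3·4 + 1·795 = 1079
#10: 2·88 + 3·13 + 1·785 = 1000
#11: 2·137 + 3·2 + 1·646 = 926
Lowest: #2 at 442.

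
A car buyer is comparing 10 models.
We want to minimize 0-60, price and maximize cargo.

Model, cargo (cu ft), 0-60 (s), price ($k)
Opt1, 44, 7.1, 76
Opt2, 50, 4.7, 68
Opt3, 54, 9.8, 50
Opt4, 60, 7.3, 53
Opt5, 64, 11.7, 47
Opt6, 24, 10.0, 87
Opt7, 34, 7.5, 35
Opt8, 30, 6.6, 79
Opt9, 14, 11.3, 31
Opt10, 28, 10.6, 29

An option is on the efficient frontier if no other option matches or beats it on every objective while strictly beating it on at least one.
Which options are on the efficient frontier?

Opt1: dominated by Opt2 (cargo 50≥44, 0-60 4.7≤7.1, price 68≤76).
Opt2: not dominated (best 0-60).
Opt3: not dominated.
Opt4: not dominated.
Opt5: not dominated (best cargo).
Opt6: dominated by Opt1 (cargo 44≥24, 0-60 7.1≤10.0, price 76≤87).
Opt7: not dominated.
Opt8: dominated by Opt2 (cargo 50≥30, 0-60 4.7≤6.6, price 68≤79).
Opt9: dominated by Opt10 (cargo 28≥14, 0-60 10.6≤11.3, price 29≤31).
Opt10: not dominated (best price).

Opt2, Opt3, Opt4, Opt5, Opt7, Opt10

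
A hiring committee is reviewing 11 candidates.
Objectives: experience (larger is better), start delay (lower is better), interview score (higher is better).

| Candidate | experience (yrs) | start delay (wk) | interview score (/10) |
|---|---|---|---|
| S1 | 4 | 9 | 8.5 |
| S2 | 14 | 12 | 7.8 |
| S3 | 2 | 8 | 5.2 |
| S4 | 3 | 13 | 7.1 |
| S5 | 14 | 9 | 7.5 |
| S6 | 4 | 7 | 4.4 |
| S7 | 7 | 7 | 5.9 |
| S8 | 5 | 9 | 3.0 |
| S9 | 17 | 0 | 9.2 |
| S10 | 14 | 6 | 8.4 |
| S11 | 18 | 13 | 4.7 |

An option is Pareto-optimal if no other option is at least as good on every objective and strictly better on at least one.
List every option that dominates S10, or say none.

S9

S9: experience 17≥14, start delay 0≤6, interview score 9.2≥8.4 — dominates S10.
Others (S1, S2, S3, S4, S5, S6, S7, S8, S11) are each worse than S10 on at least one objective.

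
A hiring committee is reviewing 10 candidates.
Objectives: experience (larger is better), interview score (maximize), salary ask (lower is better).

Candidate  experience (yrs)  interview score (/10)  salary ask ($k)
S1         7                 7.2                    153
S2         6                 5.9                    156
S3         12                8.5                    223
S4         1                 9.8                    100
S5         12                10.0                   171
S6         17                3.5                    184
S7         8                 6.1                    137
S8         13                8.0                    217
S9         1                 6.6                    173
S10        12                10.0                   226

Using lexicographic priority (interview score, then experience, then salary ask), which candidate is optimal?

S5

First maximize interview score: best is 10.0, kept {S5, S10}.
Then maximize experience: best is 12, kept {S5, S10}.
Then minimize salary ask: best is 171, kept {S5}.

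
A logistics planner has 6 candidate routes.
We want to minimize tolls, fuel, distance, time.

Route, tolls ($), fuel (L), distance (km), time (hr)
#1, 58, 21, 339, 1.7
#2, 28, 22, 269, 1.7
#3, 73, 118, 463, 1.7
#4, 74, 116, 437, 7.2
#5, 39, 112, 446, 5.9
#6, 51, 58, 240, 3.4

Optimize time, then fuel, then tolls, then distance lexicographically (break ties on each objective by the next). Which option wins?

#1

First minimize time: best is 1.7, kept {#1, #2, #3}.
Then minimize fuel: best is 21, kept {#1}.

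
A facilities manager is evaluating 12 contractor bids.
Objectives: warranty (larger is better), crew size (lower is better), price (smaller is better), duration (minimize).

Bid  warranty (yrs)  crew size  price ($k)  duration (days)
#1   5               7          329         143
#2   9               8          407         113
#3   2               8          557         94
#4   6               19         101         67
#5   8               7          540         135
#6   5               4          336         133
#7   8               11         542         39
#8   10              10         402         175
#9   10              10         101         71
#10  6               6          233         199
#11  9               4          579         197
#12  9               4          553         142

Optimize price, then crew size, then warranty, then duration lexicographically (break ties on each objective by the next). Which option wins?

#9

First minimize price: best is 101, kept {#4, #9}.
Then minimize crew size: best is 10, kept {#9}.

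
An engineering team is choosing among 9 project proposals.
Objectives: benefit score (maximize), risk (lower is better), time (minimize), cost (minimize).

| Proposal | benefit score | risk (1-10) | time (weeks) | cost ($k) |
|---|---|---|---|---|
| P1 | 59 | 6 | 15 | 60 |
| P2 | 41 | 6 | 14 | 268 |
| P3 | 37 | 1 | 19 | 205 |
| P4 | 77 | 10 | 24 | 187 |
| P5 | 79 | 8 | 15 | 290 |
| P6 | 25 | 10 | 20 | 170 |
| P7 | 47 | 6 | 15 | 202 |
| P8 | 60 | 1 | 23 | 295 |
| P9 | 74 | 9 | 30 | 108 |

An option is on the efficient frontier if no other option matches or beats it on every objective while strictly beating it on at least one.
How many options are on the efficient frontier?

7

P1: not dominated (best cost).
P2: not dominated (best time).
P3: not dominated.
P4: not dominated.
P5: not dominated (best benefit score).
P6: dominated by P1 (benefit score 59≥25, risk 6≤10, time 15≤20, cost 60≤170).
P7: dominated by P1 (benefit score 59≥47, risk 6≤6, time 15≤15, cost 60≤202).
P8: not dominated.
P9: not dominated.
Pareto-optimal: P1, P2, P3, P4, P5, P8, P9 → 7.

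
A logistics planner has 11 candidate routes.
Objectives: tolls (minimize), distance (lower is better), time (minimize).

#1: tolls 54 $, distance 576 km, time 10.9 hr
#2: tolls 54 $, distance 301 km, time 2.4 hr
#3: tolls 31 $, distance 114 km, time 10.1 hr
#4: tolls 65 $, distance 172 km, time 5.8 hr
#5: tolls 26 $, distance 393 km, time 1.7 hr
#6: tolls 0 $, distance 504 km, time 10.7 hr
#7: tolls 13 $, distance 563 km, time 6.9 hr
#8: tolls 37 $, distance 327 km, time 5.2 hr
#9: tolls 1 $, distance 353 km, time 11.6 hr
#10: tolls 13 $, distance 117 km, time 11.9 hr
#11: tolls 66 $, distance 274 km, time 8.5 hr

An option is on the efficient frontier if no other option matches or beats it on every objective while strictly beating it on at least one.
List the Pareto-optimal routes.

#2, #3, #4, #5, #6, #7, #8, #9, #10

#1: dominated by #2 (tolls 54≤54, distance 301≤576, time 2.4≤10.9).
#2: not dominated.
#3: not dominated (best distance).
#4: not dominated.
#5: not dominated (best time).
#6: not dominated (best tolls).
#7: not dominated.
#8: not dominated.
#9: not dominated.
#10: not dominated.
#11: dominated by #4 (tolls 65≤66, distance 172≤274, time 5.8≤8.5).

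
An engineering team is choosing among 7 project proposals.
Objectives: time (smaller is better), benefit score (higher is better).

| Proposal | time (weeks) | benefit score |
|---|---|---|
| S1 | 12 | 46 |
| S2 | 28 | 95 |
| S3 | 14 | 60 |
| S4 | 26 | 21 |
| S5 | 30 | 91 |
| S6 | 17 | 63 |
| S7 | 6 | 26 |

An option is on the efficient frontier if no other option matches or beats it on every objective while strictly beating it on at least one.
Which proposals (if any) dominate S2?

S1: worse on benefit score (46 vs 95).
S3: worse on benefit score (60 vs 95).
S4: worse on benefit score (21 vs 95).
S5: worse on time (30 vs 28).
S6: worse on benefit score (63 vs 95).
S7: worse on benefit score (26 vs 95).
No option dominates S2.

none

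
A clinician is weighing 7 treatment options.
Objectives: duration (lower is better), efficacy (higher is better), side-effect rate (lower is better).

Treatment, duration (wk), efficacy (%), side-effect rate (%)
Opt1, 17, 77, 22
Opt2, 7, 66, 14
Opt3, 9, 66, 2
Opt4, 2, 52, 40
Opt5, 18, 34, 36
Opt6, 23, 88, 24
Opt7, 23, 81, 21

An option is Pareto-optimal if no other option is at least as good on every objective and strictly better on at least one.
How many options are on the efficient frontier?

Opt1: not dominated.
Opt2: not dominated.
Opt3: not dominated (best side-effect rate).
Opt4: not dominated (best duration).
Opt5: dominated by Opt1 (duration 17≤18, efficacy 77≥34, side-effect rate 22≤36).
Opt6: not dominated (best efficacy).
Opt7: not dominated.
Pareto-optimal: Opt1, Opt2, Opt3, Opt4, Opt6, Opt7 → 6.

6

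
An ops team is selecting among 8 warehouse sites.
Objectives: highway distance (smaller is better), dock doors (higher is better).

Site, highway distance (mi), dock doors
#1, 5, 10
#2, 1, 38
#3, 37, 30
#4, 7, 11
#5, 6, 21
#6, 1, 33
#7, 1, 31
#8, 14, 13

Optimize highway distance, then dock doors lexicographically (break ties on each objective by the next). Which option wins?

First minimize highway distance: best is 1, kept {#2, #6, #7}.
Then maximize dock doors: best is 38, kept {#2}.

#2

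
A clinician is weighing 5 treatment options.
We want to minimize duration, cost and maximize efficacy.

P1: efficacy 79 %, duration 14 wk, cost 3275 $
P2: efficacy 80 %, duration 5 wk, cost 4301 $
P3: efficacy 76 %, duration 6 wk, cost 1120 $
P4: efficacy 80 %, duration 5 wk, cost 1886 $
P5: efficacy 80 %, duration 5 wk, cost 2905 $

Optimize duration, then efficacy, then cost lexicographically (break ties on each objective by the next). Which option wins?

P4

First minimize duration: best is 5, kept {P2, P4, P5}.
Then maximize efficacy: best is 80, kept {P2, P4, P5}.
Then minimize cost: best is 1886, kept {P4}.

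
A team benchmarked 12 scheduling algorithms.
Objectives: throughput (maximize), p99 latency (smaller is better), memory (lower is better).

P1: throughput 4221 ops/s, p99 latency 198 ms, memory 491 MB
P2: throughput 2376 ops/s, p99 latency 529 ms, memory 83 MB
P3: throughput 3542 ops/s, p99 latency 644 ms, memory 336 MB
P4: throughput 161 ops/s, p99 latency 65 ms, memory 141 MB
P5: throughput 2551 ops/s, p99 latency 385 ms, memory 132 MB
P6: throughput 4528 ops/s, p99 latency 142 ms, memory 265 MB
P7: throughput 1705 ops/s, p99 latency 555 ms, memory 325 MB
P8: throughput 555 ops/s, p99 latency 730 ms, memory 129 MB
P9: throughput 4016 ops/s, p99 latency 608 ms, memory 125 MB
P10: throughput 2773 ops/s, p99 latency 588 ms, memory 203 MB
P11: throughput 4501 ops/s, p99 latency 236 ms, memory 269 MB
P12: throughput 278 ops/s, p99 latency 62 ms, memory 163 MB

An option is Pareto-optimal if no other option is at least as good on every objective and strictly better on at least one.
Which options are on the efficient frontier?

P2, P4, P5, P6, P9, P10, P12

P1: dominated by P6 (throughput 4528≥4221, p99 latency 142≤198, memory 265≤491).
P2: not dominated (best memory).
P3: dominated by P6 (throughput 4528≥3542, p99 latency 142≤644, memory 265≤336).
P4: not dominated.
P5: not dominated.
P6: not dominated (best throughput).
P7: dominated by P2 (throughput 2376≥1705, p99 latency 529≤555, memory 83≤325).
P8: dominated by P2 (throughput 2376≥555, p99 latency 529≤730, memory 83≤129).
P9: not dominated.
P10: not dominated.
P11: dominated by P6 (throughput 4528≥4501, p99 latency 142≤236, memory 265≤269).
P12: not dominated (best p99 latency).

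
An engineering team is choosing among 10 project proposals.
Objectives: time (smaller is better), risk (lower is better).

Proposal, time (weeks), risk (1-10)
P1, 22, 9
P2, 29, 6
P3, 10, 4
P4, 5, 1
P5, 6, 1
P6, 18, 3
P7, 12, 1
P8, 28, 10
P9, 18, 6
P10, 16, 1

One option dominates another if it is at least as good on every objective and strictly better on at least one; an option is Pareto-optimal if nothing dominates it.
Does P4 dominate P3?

Yes

P4 vs P3: time 5≤10, risk 1≤4 — P4 is at least as good on every objective with at least one strict improvement.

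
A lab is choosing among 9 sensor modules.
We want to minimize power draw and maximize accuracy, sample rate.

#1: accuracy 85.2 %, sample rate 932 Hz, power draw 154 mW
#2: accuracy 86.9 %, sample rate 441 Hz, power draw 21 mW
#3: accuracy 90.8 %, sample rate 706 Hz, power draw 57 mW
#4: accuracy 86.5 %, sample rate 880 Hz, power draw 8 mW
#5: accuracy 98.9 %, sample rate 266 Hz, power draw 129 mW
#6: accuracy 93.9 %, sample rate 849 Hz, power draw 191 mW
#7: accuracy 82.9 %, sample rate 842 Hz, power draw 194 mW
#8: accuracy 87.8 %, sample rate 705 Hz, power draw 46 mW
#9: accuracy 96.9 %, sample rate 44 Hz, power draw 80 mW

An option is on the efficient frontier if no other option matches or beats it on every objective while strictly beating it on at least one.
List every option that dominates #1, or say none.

none

#2: worse on sample rate (441 vs 932).
#3: worse on sample rate (706 vs 932).
#4: worse on sample rate (880 vs 932).
#5: worse on sample rate (266 vs 932).
#6: worse on sample rate (849 vs 932).
#7: worse on accuracy (82.9 vs 85.2).
#8: worse on sample rate (705 vs 932).
#9: worse on sample rate (44 vs 932).
No option dominates #1.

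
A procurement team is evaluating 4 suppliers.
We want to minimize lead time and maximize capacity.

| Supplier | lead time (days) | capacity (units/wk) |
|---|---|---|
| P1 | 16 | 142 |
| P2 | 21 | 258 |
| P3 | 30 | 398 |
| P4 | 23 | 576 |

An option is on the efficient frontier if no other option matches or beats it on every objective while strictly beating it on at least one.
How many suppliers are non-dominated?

3

P1: not dominated (best lead time).
P2: not dominated.
P3: dominated by P4 (lead time 23≤30, capacity 576≥398).
P4: not dominated (best capacity).
Pareto-optimal: P1, P2, P4 → 3.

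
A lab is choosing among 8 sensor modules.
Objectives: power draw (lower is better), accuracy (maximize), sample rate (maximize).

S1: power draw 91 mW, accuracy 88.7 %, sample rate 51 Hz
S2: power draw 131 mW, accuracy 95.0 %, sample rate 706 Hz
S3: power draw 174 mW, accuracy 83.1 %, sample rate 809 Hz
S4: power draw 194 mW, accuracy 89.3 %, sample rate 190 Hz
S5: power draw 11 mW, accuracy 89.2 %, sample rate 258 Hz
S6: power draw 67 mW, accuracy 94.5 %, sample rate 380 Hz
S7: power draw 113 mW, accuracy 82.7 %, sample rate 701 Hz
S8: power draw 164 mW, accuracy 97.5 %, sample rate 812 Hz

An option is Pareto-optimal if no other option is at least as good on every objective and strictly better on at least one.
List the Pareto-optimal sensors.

S1: dominated by S5 (power draw 11≤91, accuracy 89.2≥88.7, sample rate 258≥51).
S2: not dominated.
S3: dominated by S8 (power draw 164≤174, accuracy 97.5≥83.1, sample rate 812≥809).
S4: dominated by S2 (power draw 131≤194, accuracy 95.0≥89.3, sample rate 706≥190).
S5: not dominated (best power draw).
S6: not dominated.
S7: not dominated.
S8: not dominated (best accuracy).

S2, S5, S6, S7, S8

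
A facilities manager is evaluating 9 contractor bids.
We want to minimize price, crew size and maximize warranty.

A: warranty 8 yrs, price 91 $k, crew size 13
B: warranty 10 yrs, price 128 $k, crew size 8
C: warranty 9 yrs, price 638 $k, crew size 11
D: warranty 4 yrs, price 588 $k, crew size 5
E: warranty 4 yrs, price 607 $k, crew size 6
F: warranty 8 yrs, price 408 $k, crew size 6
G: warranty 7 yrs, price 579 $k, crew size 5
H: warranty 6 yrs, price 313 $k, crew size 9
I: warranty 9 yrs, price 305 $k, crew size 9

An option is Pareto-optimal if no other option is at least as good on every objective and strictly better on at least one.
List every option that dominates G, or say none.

A: worse on crew size (13 vs 5).
B: worse on crew size (8 vs 5).
C: worse on price (638 vs 579).
D: worse on warranty (4 vs 7).
E: worse on warranty (4 vs 7).
F: worse on crew size (6 vs 5).
H: worse on warranty (6 vs 7).
I: worse on crew size (9 vs 5).
No option dominates G.

none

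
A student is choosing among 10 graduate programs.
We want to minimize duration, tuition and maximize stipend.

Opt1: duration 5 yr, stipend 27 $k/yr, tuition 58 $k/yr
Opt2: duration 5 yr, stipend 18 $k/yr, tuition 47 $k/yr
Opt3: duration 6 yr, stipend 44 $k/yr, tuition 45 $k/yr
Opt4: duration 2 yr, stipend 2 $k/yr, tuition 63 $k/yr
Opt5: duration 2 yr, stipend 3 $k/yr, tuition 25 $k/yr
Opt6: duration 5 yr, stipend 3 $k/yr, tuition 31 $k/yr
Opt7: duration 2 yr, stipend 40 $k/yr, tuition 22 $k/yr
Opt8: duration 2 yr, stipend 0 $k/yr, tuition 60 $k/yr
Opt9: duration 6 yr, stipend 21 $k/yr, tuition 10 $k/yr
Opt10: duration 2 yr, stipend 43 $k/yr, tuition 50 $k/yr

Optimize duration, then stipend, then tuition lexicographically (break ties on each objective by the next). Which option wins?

First minimize duration: best is 2, kept {Opt4, Opt5, Opt7, Opt8, Opt10}.
Then maximize stipend: best is 43, kept {Opt10}.

Opt10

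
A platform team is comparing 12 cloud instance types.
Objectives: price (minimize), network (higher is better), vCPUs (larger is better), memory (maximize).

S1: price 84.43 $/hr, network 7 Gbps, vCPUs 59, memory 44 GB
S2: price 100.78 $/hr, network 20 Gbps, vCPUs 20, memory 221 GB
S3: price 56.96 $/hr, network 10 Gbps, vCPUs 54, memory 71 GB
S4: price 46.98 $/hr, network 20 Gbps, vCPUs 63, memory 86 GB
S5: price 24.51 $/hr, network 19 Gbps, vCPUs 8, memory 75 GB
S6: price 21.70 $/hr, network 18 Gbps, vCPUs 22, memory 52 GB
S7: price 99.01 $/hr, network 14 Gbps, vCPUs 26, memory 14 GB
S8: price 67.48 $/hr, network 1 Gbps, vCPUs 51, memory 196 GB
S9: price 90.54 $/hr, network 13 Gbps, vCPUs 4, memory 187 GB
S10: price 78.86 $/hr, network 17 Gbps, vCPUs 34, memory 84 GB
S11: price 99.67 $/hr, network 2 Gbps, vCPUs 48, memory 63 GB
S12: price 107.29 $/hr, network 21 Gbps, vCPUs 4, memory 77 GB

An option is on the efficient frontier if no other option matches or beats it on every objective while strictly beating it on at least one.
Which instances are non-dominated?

S1: dominated by S4 (price 46.98≤84.43, network 20≥7, vCPUs 63≥59, memory 86≥44).
S2: not dominated (best memory).
S3: dominated by S4 (price 46.98≤56.96, network 20≥10, vCPUs 63≥54, memory 86≥71).
S4: not dominated (best vCPUs).
S5: not dominated.
S6: not dominated (best price).
S7: dominated by S4 (price 46.98≤99.01, network 20≥14, vCPUs 63≥26, memory 86≥14).
S8: not dominated.
S9: not dominated.
S10: dominated by S4 (price 46.98≤78.86, network 20≥17, vCPUs 63≥34, memory 86≥84).
S11: dominated by S3 (price 56.96≤99.67, network 10≥2, vCPUs 54≥48, memory 71≥63).
S12: not dominated (best network).

S2, S4, S5, S6, S8, S9, S12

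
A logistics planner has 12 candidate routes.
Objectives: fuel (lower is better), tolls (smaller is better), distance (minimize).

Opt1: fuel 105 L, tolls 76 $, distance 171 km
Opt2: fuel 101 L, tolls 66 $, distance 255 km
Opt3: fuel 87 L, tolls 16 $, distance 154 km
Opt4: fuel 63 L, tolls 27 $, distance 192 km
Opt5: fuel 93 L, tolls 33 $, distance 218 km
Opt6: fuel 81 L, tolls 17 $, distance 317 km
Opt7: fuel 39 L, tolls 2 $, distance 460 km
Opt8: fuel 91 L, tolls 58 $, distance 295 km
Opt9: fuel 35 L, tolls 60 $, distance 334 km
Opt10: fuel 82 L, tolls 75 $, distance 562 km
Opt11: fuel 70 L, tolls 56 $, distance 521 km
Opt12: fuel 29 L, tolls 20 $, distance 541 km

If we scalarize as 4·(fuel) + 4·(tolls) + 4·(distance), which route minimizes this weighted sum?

Opt1: 4·105 + 4·76 + 4·171 = 1408
Opt2: 4·101 + 4·66 + 4·255 = 1688
Opt3: 4·87 + 4·16 + 4·154 = 1028
Opt4: 4·63 + 4·27 + 4·192 = 1128
Opt5: 4·93 + 4·33 + 4·218 = 1376
Opt6: 4·81 + 4·17 + 4·317 = 1660
Opt7: 4·39 + 4·2 + 4·460 = 2004
Opt8: 4·91 + 4·58 + 4·295 = 1776
Opt9: 4·35 + 4·60 + 4·334 = 1716
Opt10: 4·82 + 4·75 + 4·562 = 2876
Opt11: 4·70 + 4·56 + 4·521 = 2588
Opt12: 4·29 + 4·20 + 4·541 = 2360
Lowest: Opt3 at 1028.

Opt3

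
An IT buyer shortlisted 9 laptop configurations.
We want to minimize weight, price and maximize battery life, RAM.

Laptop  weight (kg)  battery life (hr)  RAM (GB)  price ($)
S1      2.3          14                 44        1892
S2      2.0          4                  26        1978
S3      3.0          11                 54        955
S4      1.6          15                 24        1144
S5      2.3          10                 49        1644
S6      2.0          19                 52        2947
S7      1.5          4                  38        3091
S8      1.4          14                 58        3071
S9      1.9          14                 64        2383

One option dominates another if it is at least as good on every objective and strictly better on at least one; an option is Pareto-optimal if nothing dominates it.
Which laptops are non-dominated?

S1, S2, S3, S4, S5, S6, S8, S9

S1: not dominated.
S2: not dominated.
S3: not dominated (best price).
S4: not dominated.
S5: not dominated.
S6: not dominated (best battery life).
S7: dominated by S8 (weight 1.4≤1.5, battery life 14≥4, RAM 58≥38, price 3071≤3091).
S8: not dominated (best weight).
S9: not dominated (best RAM).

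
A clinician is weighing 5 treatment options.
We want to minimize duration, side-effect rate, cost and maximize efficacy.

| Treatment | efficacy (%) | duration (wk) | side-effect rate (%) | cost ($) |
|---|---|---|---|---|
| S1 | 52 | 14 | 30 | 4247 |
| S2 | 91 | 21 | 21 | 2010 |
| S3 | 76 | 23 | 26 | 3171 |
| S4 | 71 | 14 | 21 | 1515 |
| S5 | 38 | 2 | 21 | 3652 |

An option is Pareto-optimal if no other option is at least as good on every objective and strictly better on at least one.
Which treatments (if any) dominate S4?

none

S1: worse on efficacy (52 vs 71).
S2: worse on duration (21 vs 14).
S3: worse on duration (23 vs 14).
S5: worse on efficacy (38 vs 71).
No option dominates S4.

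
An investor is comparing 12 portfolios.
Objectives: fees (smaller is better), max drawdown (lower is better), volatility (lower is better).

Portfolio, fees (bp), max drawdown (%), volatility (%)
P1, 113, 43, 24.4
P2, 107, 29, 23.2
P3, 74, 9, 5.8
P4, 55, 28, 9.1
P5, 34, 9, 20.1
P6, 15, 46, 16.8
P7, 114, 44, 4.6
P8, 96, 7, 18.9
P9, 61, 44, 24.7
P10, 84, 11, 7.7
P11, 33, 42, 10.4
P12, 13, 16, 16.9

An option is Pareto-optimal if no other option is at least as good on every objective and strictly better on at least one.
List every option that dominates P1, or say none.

P2, P3, P4, P5, P8, P10, P11, P12

P2: fees 107≤113, max drawdown 29≤43, volatility 23.2≤24.4 — dominates P1.
P3: fees 74≤113, max drawdown 9≤43, volatility 5.8≤24.4 — dominates P1.
P4: fees 55≤113, max drawdown 28≤43, volatility 9.1≤24.4 — dominates P1.
P5: fees 34≤113, max drawdown 9≤43, volatility 20.1≤24.4 — dominates P1.
P8: fees 96≤113, max drawdown 7≤43, volatility 18.9≤24.4 — dominates P1.
P10: fees 84≤113, max drawdown 11≤43, volatility 7.7≤24.4 — dominates P1.
P11: fees 33≤113, max drawdown 42≤43, volatility 10.4≤24.4 — dominates P1.
P12: fees 13≤113, max drawdown 16≤43, volatility 16.9≤24.4 — dominates P1.
Others (P6, P7, P9) are each worse than P1 on at least one objective.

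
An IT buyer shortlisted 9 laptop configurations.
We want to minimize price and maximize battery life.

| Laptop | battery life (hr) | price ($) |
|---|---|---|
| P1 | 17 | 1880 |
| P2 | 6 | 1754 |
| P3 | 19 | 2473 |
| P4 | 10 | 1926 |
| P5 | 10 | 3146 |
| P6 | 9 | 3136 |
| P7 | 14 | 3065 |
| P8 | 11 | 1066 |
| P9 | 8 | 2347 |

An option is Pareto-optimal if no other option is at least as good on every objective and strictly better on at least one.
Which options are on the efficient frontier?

P1, P3, P8

P1: not dominated.
P2: dominated by P8 (battery life 11≥6, price 1066≤1754).
P3: not dominated (best battery life).
P4: dominated by P1 (battery life 17≥10, price 1880≤1926).
P5: dominated by P1 (battery life 17≥10, price 1880≤3146).
P6: dominated by P1 (battery life 17≥9, price 1880≤3136).
P7: dominated by P1 (battery life 17≥14, price 1880≤3065).
P8: not dominated (best price).
P9: dominated by P1 (battery life 17≥8, price 1880≤2347).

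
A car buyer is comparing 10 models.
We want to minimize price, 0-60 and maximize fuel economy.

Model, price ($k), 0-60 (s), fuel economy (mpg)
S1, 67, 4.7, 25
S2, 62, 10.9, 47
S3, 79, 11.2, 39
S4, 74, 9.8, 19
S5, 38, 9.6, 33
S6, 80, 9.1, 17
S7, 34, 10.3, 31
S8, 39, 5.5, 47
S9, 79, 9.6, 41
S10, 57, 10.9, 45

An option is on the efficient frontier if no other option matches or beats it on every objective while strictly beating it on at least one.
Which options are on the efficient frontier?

S1, S5, S7, S8

S1: not dominated (best 0-60).
S2: dominated by S8 (price 39≤62, 0-60 5.5≤10.9, fuel economy 47≥47).
S3: dominated by S2 (price 62≤79, 0-60 10.9≤11.2, fuel economy 47≥39).
S4: dominated by S1 (price 67≤74, 0-60 4.7≤9.8, fuel economy 25≥19).
S5: not dominated.
S6: dominated by S1 (price 67≤80, 0-60 4.7≤9.1, fuel economy 25≥17).
S7: not dominated (best price).
S8: not dominated.
S9: dominated by S8 (price 39≤79, 0-60 5.5≤9.6, fuel economy 47≥41).
S10: dominated by S8 (price 39≤57, 0-60 5.5≤10.9, fuel economy 47≥45).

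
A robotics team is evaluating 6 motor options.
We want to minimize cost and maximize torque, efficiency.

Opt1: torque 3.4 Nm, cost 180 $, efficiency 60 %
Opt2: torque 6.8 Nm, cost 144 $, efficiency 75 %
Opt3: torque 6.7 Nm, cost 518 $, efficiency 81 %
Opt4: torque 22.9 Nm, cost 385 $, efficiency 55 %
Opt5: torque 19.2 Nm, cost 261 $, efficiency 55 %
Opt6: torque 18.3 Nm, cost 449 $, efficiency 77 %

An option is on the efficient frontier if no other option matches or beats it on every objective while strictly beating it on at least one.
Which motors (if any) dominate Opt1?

Opt2

Opt2: torque 6.8≥3.4, cost 144≤180, efficiency 75≥60 — dominates Opt1.
Others (Opt3, Opt4, Opt5, Opt6) are each worse than Opt1 on at least one objective.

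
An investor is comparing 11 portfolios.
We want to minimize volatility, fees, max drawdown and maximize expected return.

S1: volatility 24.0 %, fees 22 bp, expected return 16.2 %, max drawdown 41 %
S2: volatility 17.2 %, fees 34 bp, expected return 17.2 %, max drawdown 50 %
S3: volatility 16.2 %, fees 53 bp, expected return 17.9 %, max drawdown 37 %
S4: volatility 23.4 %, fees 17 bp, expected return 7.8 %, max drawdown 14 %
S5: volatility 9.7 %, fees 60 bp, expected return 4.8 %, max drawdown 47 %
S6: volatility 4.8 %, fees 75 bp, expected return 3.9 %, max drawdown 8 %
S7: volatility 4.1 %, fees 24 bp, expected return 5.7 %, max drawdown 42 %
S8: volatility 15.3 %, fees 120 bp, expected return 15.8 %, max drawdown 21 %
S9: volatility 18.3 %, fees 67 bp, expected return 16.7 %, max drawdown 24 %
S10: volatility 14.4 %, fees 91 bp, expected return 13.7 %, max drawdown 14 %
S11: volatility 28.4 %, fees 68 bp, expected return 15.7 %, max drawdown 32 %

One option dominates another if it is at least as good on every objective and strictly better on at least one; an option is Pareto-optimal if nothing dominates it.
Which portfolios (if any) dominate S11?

S9

S9: volatility 18.3≤28.4, fees 67≤68, expected return 16.7≥15.7, max drawdown 24≤32 — dominates S11.
Others (S1, S2, S3, S4, S5, S6, S7, S8, S10) are each worse than S11 on at least one objective.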